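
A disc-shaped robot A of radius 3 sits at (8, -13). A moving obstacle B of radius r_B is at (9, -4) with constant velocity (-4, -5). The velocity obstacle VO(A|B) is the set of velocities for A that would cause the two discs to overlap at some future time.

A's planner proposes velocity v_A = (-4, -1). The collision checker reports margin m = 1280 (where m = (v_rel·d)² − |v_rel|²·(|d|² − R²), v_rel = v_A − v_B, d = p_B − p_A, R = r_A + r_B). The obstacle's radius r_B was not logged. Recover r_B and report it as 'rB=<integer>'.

m = 1280
d = (1, 9);  v_rel = (0, 4),  |v_rel|² = 16
v_rel×d = (0)·(9) − (4)·(1) = -4
since m = R²·16 − (-4)²:  R² = (16 + 1280) / 16 = 81
R = √81 = 9  ⇒  r_B = 9 − 3 = 6

rB=6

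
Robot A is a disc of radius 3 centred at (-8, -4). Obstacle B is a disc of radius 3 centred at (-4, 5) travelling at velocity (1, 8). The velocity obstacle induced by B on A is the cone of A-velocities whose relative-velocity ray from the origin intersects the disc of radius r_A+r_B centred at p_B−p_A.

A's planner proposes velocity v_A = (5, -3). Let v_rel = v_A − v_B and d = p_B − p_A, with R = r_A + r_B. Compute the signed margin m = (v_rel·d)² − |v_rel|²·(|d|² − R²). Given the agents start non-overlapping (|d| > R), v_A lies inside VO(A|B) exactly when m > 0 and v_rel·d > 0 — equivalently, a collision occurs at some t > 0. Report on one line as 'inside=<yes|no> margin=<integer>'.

d = (4, 9),  |d|² = 97;  R = 3+3 = 6,  c = 97−6² = 61
v_rel = (4, -11),  |v_rel|² = 137;  v_rel·d = (4)·(4) + (-11)·(9) = -83
137·t² + 166·t + 61 = 0  ⇒  m = (-83)² − 137·61 = -1468
m = -1468 < 0,  v_rel·d = -83 < 0  ⇒  outside

inside=no margin=-1468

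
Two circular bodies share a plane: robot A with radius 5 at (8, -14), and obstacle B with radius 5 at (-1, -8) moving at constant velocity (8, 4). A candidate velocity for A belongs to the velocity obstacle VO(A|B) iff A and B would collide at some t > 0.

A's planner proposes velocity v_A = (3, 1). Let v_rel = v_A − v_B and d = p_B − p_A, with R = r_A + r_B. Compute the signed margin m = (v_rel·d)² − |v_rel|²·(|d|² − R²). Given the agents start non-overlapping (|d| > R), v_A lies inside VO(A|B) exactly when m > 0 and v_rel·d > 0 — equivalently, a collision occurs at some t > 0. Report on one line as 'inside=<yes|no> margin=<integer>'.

d = (-9, 6),  |d|² = 117;  R = 5+5 = 10,  c = 117−10² = 17
v_rel = (-5, -3),  |v_rel|² = 34;  v_rel·d = (-5)·(-9) + (-3)·(6) = 27
34·t² − 54·t + 17 = 0  ⇒  m = 27² − 34·17 = 151
m = 151 > 0,  v_rel·d = 27 > 0  ⇒  inside

inside=yes margin=151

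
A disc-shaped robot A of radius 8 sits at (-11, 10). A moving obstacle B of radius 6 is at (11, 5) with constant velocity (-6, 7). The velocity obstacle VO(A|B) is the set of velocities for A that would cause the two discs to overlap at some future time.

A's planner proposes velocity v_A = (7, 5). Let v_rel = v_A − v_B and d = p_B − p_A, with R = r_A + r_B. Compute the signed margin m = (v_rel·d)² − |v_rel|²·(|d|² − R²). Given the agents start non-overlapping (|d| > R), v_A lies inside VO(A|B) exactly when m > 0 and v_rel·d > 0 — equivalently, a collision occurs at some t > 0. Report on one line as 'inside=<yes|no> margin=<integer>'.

d = (22, -5),  |d|² = 509;  R = 8+6 = 14,  c = 509−14² = 313
v_rel = (13, -2),  |v_rel|² = 173;  v_rel·d = (13)·(22) + (-2)·(-5) = 296
173·t² − 592·t + 313 = 0  ⇒  m = 296² − 173·313 = 33467
m = 33467 > 0,  v_rel·d = 296 > 0  ⇒  inside

inside=yes margin=33467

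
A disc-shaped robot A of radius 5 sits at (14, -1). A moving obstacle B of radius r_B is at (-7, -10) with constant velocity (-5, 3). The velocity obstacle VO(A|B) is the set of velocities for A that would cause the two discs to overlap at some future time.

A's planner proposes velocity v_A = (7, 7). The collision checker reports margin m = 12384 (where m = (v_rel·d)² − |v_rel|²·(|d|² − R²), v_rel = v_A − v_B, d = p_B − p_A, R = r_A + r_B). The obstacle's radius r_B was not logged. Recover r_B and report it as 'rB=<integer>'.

m = 12384
d = (-21, -9);  v_rel = (12, 4),  |v_rel|² = 160
v_rel×d = (12)·(-9) − (4)·(-21) = -24
since m = R²·160 − (-24)²:  R² = (576 + 12384) / 160 = 81
R = √81 = 9  ⇒  r_B = 9 − 5 = 4

rB=4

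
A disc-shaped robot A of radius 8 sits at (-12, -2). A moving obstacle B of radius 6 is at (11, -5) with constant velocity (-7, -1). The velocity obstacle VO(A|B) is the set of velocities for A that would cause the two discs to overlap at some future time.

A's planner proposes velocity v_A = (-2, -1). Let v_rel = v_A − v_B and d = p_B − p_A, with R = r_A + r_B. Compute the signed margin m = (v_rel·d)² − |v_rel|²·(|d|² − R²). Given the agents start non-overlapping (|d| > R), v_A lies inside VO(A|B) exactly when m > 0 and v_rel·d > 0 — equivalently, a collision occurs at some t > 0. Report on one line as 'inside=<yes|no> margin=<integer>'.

d = (23, -3),  |d|² = 538;  R = 8+6 = 14,  c = 538−14² = 342
v_rel = (5, 0),  |v_rel|² = 25;  v_rel·d = (5)·(23) + (0)·(-3) = 115
25·t² − 230·t + 342 = 0  ⇒  m = 115² − 25·342 = 4675
m = 4675 > 0,  v_rel·d = 115 > 0  ⇒  inside

inside=yes margin=4675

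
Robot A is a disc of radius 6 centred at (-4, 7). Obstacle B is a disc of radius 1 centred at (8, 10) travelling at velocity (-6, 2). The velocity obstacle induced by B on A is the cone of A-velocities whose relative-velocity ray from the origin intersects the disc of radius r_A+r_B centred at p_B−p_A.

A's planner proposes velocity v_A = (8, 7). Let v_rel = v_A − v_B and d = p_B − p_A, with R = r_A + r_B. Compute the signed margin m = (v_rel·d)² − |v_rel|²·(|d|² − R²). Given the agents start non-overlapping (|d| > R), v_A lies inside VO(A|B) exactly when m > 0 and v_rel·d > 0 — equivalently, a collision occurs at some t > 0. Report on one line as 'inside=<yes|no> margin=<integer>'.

d = (12, 3),  |d|² = 153;  R = 6+1 = 7,  c = 153−7² = 104
v_rel = (14, 5),  |v_rel|² = 221;  v_rel·d = (14)·(12) + (5)·(3) = 183
221·t² − 366·t + 104 = 0  ⇒  m = 183² − 221·104 = 10505
m = 10505 > 0,  v_rel·d = 183 > 0  ⇒  inside

inside=yes margin=10505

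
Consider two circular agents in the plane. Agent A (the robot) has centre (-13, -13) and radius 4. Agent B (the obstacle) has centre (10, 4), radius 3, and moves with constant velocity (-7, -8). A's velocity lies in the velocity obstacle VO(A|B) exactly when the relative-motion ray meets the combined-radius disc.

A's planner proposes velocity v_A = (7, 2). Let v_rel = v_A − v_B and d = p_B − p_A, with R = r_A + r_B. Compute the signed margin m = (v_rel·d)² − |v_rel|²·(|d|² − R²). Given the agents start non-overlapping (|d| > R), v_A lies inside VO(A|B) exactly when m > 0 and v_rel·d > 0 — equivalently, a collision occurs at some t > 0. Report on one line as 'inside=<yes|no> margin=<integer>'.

d = (23, 17),  |d|² = 818;  R = 4+3 = 7,  c = 818−7² = 769
v_rel = (14, 10),  |v_rel|² = 296;  v_rel·d = (14)·(23) + (10)·(17) = 492
296·t² − 984·t + 769 = 0  ⇒  m = 492² − 296·769 = 14440
m = 14440 > 0,  v_rel·d = 492 > 0  ⇒  inside

inside=yes margin=14440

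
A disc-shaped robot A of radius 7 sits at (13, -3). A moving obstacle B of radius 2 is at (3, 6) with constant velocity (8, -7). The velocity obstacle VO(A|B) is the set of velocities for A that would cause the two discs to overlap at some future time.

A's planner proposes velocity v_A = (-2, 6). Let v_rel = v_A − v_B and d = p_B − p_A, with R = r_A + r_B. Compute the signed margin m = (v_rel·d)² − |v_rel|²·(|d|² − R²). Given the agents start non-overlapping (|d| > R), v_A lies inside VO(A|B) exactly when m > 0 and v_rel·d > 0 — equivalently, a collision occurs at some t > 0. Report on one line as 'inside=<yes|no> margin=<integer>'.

d = (-10, 9),  |d|² = 181;  R = 7+2 = 9,  c = 181−9² = 100
v_rel = (-10, 13),  |v_rel|² = 269;  v_rel·d = (-10)·(-10) + (13)·(9) = 217
269·t² − 434·t + 100 = 0  ⇒  m = 217² − 269·100 = 20189
m = 20189 > 0,  v_rel·d = 217 > 0  ⇒  inside

inside=yes margin=20189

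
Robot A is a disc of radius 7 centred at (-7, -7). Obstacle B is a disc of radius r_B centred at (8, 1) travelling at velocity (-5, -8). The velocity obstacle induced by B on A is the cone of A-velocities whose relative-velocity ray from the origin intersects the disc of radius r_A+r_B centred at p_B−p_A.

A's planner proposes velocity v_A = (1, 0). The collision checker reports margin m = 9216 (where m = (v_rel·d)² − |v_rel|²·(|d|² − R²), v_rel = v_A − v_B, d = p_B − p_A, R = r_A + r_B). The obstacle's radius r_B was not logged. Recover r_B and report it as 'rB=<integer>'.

m = 9216
d = (15, 8);  v_rel = (6, 8),  |v_rel|² = 100
v_rel×d = (6)·(8) − (8)·(15) = -72
since m = R²·100 − (-72)²:  R² = (5184 + 9216) / 100 = 144
R = √144 = 12  ⇒  r_B = 12 − 7 = 5

rB=5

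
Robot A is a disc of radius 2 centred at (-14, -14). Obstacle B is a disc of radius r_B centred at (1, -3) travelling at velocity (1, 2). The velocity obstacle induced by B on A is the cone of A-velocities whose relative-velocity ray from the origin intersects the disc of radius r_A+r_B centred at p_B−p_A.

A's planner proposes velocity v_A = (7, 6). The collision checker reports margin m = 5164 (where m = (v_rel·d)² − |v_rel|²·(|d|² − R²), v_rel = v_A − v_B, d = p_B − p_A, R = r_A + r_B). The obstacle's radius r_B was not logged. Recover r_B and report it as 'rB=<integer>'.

m = 5164
d = (15, 11);  v_rel = (6, 4),  |v_rel|² = 52
v_rel×d = (6)·(11) − (4)·(15) = 6
since m = R²·52 − 6²:  R² = (36 + 5164) / 52 = 100
R = √100 = 10  ⇒  r_B = 10 − 2 = 8

rB=8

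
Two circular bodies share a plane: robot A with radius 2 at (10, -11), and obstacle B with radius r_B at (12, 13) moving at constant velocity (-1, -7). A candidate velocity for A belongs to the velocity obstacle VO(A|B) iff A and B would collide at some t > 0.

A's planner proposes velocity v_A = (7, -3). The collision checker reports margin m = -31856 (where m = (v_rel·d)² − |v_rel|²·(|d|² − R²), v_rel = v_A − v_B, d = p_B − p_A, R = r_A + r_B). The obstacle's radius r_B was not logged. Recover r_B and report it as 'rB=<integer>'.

m = -31856
d = (2, 24);  v_rel = (8, 4),  |v_rel|² = 80
v_rel×d = (8)·(24) − (4)·(2) = 184
since m = R²·80 − 184²:  R² = (33856 + -31856) / 80 = 25
R = √25 = 5  ⇒  r_B = 5 − 2 = 3

rB=3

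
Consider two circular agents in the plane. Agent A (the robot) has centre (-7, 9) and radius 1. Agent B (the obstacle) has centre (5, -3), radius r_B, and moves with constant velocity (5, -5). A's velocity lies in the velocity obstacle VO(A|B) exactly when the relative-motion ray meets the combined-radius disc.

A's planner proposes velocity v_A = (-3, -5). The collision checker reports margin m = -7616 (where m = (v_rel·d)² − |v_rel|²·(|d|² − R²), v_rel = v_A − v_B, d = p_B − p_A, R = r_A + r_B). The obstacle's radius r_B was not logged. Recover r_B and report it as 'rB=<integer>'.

m = -7616
d = (12, -12);  v_rel = (-8, 0),  |v_rel|² = 64
v_rel×d = (-8)·(-12) − (0)·(12) = 96
since m = R²·64 − 96²:  R² = (9216 + -7616) / 64 = 25
R = √25 = 5  ⇒  r_B = 5 − 1 = 4

rB=4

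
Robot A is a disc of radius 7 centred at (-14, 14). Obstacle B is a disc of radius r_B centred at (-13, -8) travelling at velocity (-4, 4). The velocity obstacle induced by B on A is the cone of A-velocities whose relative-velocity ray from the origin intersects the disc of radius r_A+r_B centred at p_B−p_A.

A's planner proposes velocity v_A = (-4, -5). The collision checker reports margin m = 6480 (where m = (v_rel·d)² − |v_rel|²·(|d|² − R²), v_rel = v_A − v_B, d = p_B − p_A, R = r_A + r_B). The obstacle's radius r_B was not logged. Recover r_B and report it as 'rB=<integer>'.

m = 6480
d = (1, -22);  v_rel = (0, -9),  |v_rel|² = 81
v_rel×d = (0)·(-22) − (-9)·(1) = 9
since m = R²·81 − 9²:  R² = (81 + 6480) / 81 = 81
R = √81 = 9  ⇒  r_B = 9 − 7 = 2

rB=2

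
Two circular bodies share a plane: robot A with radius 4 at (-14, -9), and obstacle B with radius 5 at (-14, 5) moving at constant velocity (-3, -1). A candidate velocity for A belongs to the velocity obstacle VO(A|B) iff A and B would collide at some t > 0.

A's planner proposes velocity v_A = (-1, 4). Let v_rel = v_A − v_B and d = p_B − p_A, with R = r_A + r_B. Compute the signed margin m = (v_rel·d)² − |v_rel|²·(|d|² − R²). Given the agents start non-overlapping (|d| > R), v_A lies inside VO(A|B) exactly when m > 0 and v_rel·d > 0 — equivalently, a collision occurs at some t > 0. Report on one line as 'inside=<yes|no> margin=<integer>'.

d = (0, 14),  |d|² = 196;  R = 4+5 = 9,  c = 196−9² = 115
v_rel = (2, 5),  |v_rel|² = 29;  v_rel·d = (2)·(0) + (5)·(14) = 70
29·t² − 140·t + 115 = 0  ⇒  m = 70² − 29·115 = 1565
m = 1565 > 0,  v_rel·d = 70 > 0  ⇒  inside

inside=yes margin=1565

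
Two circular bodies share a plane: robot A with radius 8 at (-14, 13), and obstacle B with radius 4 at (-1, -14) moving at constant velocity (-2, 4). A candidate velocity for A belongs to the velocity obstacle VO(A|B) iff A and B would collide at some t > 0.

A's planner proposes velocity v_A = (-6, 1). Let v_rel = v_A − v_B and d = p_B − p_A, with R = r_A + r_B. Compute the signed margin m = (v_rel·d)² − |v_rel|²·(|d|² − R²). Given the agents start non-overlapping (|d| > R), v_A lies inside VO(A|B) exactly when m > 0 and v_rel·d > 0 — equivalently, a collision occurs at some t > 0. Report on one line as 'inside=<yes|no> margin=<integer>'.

d = (13, -27),  |d|² = 898;  R = 8+4 = 12,  c = 898−12² = 754
v_rel = (-4, -3),  |v_rel|² = 25;  v_rel·d = (-4)·(13) + (-3)·(-27) = 29
25·t² − 58·t + 754 = 0  ⇒  m = 29² − 25·754 = -18009
m = -18009 < 0,  v_rel·d = 29 > 0  ⇒  outside

inside=no margin=-18009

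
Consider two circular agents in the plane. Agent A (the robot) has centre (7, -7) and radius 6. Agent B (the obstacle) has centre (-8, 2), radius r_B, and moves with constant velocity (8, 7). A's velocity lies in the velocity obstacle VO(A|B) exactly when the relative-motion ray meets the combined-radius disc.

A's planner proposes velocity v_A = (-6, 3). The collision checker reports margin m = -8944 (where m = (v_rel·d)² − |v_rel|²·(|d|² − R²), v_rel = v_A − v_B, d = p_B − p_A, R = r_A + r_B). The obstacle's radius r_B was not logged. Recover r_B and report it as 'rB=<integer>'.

m = -8944
d = (-15, 9);  v_rel = (-14, -4),  |v_rel|² = 212
v_rel×d = (-14)·(9) − (-4)·(-15) = -186
since m = R²·212 − (-186)²:  R² = (34596 + -8944) / 212 = 121
R = √121 = 11  ⇒  r_B = 11 − 6 = 5

rB=5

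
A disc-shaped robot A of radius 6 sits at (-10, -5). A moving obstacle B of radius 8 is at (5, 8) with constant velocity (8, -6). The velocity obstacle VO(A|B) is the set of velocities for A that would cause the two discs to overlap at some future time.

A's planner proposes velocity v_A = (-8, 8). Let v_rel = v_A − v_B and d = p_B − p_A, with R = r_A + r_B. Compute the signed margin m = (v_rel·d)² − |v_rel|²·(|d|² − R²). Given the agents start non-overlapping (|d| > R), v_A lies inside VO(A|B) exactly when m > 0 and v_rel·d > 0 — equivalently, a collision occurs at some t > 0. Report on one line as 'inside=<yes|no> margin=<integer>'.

d = (15, 13),  |d|² = 394;  R = 6+8 = 14,  c = 394−14² = 198
v_rel = (-16, 14),  |v_rel|² = 452;  v_rel·d = (-16)·(15) + (14)·(13) = -58
452·t² + 116·t + 198 = 0  ⇒  m = (-58)² − 452·198 = -86132
m = -86132 < 0,  v_rel·d = -58 < 0  ⇒  outside

inside=no margin=-86132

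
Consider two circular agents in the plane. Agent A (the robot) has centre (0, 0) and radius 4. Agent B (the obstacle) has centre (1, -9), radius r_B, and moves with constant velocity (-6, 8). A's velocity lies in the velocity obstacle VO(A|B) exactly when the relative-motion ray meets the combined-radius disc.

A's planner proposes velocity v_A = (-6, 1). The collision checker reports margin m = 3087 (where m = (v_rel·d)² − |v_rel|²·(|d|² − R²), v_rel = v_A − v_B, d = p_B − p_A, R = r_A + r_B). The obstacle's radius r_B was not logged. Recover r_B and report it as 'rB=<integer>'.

m = 3087
d = (1, -9);  v_rel = (0, -7),  |v_rel|² = 49
v_rel×d = (0)·(-9) − (-7)·(1) = 7
since m = R²·49 − 7²:  R² = (49 + 3087) / 49 = 64
R = √64 = 8  ⇒  r_B = 8 − 4 = 4

rB=4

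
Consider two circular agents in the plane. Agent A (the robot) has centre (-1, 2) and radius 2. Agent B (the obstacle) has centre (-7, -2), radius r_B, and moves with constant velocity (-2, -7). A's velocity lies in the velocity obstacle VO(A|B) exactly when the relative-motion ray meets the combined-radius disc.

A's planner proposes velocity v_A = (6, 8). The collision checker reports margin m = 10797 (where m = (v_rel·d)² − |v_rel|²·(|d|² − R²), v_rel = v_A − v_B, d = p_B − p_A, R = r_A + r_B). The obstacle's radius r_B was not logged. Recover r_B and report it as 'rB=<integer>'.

m = 10797
d = (-6, -4);  v_rel = (8, 15),  |v_rel|² = 289
v_rel×d = (8)·(-4) − (15)·(-6) = 58
since m = R²·289 − 58²:  R² = (3364 + 10797) / 289 = 49
R = √49 = 7  ⇒  r_B = 7 − 2 = 5

rB=5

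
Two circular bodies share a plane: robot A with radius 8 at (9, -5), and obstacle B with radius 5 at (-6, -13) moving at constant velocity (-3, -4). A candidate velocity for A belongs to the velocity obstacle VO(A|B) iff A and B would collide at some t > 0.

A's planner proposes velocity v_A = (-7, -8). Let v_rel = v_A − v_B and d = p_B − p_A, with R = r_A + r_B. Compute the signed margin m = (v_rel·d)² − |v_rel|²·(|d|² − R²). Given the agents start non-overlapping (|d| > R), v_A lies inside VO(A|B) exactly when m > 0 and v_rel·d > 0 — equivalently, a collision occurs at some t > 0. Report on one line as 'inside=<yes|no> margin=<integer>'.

d = (-15, -8),  |d|² = 289;  R = 8+5 = 13,  c = 289−13² = 120
v_rel = (-4, -4),  |v_rel|² = 32;  v_rel·d = (-4)·(-15) + (-4)·(-8) = 92
32·t² − 184·t + 120 = 0  ⇒  m = 92² − 32·120 = 4624
m = 4624 > 0,  v_rel·d = 92 > 0  ⇒  inside

inside=yes margin=4624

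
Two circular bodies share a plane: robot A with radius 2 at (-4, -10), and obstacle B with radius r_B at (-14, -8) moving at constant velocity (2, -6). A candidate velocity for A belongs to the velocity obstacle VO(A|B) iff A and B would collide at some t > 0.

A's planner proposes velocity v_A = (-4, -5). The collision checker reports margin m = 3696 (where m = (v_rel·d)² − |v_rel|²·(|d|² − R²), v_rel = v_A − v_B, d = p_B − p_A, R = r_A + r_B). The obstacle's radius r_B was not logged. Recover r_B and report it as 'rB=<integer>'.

m = 3696
d = (-10, 2);  v_rel = (-6, 1),  |v_rel|² = 37
v_rel×d = (-6)·(2) − (1)·(-10) = -2
since m = R²·37 − (-2)²:  R² = (4 + 3696) / 37 = 100
R = √100 = 10  ⇒  r_B = 10 − 2 = 8

rB=8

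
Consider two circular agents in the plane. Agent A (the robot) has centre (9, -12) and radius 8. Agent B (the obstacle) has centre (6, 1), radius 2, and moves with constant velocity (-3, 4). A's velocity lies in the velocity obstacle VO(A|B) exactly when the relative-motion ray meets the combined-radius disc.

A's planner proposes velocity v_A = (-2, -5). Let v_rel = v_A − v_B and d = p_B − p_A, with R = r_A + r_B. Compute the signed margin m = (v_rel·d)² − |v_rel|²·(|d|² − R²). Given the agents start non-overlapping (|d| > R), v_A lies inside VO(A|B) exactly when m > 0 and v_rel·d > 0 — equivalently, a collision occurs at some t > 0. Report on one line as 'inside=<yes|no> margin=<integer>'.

d = (-3, 13),  |d|² = 178;  R = 8+2 = 10,  c = 178−10² = 78
v_rel = (1, -9),  |v_rel|² = 82;  v_rel·d = (1)·(-3) + (-9)·(13) = -120
82·t² + 240·t + 78 = 0  ⇒  m = (-120)² − 82·78 = 8004
m = 8004 > 0,  v_rel·d = -120 < 0  ⇒  outside

inside=no margin=8004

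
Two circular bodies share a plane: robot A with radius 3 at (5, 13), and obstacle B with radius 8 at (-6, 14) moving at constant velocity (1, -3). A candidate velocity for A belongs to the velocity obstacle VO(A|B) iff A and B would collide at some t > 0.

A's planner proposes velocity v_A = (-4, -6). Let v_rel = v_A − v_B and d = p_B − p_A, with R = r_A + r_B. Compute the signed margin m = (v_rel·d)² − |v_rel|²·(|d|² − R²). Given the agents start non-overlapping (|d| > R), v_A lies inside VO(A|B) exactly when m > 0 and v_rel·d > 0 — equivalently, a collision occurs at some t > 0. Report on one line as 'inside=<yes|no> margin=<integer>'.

d = (-11, 1),  |d|² = 122;  R = 3+8 = 11,  c = 122−11² = 1
v_rel = (-5, -3),  |v_rel|² = 34;  v_rel·d = (-5)·(-11) + (-3)·(1) = 52
34·t² − 104·t + 1 = 0  ⇒  m = 52² − 34·1 = 2670
m = 2670 > 0,  v_rel·d = 52 > 0  ⇒  inside

inside=yes margin=2670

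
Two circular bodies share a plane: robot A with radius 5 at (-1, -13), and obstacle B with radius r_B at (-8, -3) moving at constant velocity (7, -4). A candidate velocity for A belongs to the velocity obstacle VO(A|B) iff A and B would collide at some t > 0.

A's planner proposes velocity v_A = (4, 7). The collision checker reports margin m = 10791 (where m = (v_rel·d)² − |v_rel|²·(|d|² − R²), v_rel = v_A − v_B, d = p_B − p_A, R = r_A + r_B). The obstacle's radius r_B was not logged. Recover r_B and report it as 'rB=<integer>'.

m = 10791
d = (-7, 10);  v_rel = (-3, 11),  |v_rel|² = 130
v_rel×d = (-3)·(10) − (11)·(-7) = 47
since m = R²·130 − 47²:  R² = (2209 + 10791) / 130 = 100
R = √100 = 10  ⇒  r_B = 10 − 5 = 5

rB=5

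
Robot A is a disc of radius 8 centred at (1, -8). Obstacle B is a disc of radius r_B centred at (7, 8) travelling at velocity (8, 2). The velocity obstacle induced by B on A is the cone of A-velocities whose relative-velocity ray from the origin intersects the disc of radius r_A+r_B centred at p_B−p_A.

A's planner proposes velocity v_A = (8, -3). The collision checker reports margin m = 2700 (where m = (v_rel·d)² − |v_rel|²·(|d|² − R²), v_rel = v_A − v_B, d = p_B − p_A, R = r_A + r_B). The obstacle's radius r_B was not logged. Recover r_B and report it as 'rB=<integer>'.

m = 2700
d = (6, 16);  v_rel = (0, -5),  |v_rel|² = 25
v_rel×d = (0)·(16) − (-5)·(6) = 30
since m = R²·25 − 30²:  R² = (900 + 2700) / 25 = 144
R = √144 = 12  ⇒  r_B = 12 − 8 = 4

rB=4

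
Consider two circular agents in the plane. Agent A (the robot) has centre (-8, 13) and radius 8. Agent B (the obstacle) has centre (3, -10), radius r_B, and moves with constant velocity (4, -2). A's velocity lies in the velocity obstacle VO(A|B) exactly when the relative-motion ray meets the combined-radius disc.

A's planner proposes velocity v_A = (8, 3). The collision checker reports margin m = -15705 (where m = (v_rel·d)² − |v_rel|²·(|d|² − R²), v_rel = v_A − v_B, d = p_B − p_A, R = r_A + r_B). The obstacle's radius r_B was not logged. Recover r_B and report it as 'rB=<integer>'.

m = -15705
d = (11, -23);  v_rel = (4, 5),  |v_rel|² = 41
v_rel×d = (4)·(-23) − (5)·(11) = -147
since m = R²·41 − (-147)²:  R² = (21609 + -15705) / 41 = 144
R = √144 = 12  ⇒  r_B = 12 − 8 = 4

rB=4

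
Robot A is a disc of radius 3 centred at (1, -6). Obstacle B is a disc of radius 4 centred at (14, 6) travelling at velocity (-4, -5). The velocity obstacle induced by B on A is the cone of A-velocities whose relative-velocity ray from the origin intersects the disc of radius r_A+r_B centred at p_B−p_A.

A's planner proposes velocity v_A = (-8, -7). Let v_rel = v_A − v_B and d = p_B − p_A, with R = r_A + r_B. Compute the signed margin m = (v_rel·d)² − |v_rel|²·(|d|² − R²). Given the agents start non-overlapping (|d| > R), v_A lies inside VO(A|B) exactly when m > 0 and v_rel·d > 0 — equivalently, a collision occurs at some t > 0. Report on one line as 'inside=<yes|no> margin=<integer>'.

d = (13, 12),  |d|² = 313;  R = 3+4 = 7,  c = 313−7² = 264
v_rel = (-4, -2),  |v_rel|² = 20;  v_rel·d = (-4)·(13) + (-2)·(12) = -76
20·t² + 152·t + 264 = 0  ⇒  m = (-76)² − 20·264 = 496
m = 496 > 0,  v_rel·d = -76 < 0  ⇒  outside

inside=no margin=496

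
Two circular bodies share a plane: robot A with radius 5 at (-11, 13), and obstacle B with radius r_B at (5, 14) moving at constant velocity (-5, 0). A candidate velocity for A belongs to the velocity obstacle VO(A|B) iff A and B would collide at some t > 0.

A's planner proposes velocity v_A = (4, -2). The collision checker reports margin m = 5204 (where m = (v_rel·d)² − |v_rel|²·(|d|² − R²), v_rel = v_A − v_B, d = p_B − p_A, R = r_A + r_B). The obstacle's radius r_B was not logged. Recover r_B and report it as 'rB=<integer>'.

m = 5204
d = (16, 1);  v_rel = (9, -2),  |v_rel|² = 85
v_rel×d = (9)·(1) − (-2)·(16) = 41
since m = R²·85 − 41²:  R² = (1681 + 5204) / 85 = 81
R = √81 = 9  ⇒  r_B = 9 − 5 = 4

rB=4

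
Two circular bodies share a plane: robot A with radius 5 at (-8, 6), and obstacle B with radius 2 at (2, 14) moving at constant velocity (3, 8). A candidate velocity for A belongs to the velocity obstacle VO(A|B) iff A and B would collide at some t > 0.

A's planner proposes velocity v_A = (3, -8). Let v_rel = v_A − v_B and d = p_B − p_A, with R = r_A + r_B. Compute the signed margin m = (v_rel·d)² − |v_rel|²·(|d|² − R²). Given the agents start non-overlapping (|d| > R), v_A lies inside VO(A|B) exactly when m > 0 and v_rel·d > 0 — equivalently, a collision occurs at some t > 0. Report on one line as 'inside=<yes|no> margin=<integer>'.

d = (10, 8),  |d|² = 164;  R = 5+2 = 7,  c = 164−7² = 115
v_rel = (0, -16),  |v_rel|² = 256;  v_rel·d = (0)·(10) + (-16)·(8) = -128
256·t² + 256·t + 115 = 0  ⇒  m = (-128)² − 256·115 = -13056
m = -13056 < 0,  v_rel·d = -128 < 0  ⇒  outside

inside=no margin=-13056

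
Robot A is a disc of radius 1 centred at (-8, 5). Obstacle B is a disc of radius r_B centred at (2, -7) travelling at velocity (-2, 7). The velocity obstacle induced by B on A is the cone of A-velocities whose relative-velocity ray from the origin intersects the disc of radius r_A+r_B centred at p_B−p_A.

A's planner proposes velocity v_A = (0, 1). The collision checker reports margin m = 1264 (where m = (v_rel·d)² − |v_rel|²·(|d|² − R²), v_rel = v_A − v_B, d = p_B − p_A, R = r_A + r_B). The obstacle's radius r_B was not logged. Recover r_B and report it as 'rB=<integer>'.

m = 1264
d = (10, -12);  v_rel = (2, -6),  |v_rel|² = 40
v_rel×d = (2)·(-12) − (-6)·(10) = 36
since m = R²·40 − 36²:  R² = (1296 + 1264) / 40 = 64
R = √64 = 8  ⇒  r_B = 8 − 1 = 7

rB=7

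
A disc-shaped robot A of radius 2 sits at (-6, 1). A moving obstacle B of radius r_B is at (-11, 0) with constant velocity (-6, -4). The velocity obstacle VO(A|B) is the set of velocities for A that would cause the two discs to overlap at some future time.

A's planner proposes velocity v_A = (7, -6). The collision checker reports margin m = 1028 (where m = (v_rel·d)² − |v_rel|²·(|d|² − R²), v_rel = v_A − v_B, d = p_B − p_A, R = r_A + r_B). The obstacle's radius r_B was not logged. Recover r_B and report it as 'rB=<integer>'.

m = 1028
d = (-5, -1);  v_rel = (13, -2),  |v_rel|² = 173
v_rel×d = (13)·(-1) − (-2)·(-5) = -23
since m = R²·173 − (-23)²:  R² = (529 + 1028) / 173 = 9
R = √9 = 3  ⇒  r_B = 3 − 2 = 1

rB=1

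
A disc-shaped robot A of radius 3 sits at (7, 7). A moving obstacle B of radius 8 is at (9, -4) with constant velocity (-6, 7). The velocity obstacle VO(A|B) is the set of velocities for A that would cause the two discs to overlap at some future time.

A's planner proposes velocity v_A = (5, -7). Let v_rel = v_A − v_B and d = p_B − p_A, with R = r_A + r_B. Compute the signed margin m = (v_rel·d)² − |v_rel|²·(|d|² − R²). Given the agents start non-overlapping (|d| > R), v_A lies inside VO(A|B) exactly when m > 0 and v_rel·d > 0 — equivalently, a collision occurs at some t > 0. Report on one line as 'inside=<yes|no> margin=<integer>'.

d = (2, -11),  |d|² = 125;  R = 3+8 = 11,  c = 125−11² = 4
v_rel = (11, -14),  |v_rel|² = 317;  v_rel·d = (11)·(2) + (-14)·(-11) = 176
317·t² − 352·t + 4 = 0  ⇒  m = 176² − 317·4 = 29708
m = 29708 > 0,  v_rel·d = 176 > 0  ⇒  inside

inside=yes margin=29708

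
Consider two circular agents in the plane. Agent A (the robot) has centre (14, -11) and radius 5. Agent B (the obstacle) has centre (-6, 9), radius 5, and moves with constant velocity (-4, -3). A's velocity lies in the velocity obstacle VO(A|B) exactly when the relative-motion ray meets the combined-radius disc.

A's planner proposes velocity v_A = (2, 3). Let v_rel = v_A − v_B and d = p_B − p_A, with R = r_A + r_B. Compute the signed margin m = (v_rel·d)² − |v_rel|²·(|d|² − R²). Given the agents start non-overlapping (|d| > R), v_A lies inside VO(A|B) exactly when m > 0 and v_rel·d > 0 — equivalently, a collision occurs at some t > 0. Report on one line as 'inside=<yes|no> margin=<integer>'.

d = (-20, 20),  |d|² = 800;  R = 5+5 = 10,  c = 800−10² = 700
v_rel = (6, 6),  |v_rel|² = 72;  v_rel·d = (6)·(-20) + (6)·(20) = 0
72·t² − 0·t + 700 = 0  ⇒  m = 0² − 72·700 = -50400
m = -50400 < 0,  v_rel·d = 0 = 0  ⇒  outside

inside=no margin=-50400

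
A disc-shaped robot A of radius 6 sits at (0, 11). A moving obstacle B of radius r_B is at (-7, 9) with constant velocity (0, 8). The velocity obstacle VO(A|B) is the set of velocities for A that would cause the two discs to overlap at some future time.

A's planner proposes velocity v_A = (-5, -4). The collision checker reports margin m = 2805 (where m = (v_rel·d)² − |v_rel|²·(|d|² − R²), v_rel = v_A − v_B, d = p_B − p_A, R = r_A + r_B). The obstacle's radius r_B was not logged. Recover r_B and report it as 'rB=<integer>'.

m = 2805
d = (-7, -2);  v_rel = (-5, -12),  |v_rel|² = 169
v_rel×d = (-5)·(-2) − (-12)·(-7) = -74
since m = R²·169 − (-74)²:  R² = (5476 + 2805) / 169 = 49
R = √49 = 7  ⇒  r_B = 7 − 6 = 1

rB=1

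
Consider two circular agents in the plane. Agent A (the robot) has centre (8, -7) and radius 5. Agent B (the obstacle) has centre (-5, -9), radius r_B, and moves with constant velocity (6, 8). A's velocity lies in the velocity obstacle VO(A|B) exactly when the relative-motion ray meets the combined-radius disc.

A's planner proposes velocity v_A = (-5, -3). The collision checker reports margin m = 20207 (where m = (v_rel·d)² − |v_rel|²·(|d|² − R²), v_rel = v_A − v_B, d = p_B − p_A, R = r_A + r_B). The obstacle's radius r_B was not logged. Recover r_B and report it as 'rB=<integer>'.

m = 20207
d = (-13, -2);  v_rel = (-11, -11),  |v_rel|² = 242
v_rel×d = (-11)·(-2) − (-11)·(-13) = -121
since m = R²·242 − (-121)²:  R² = (14641 + 20207) / 242 = 144
R = √144 = 12  ⇒  r_B = 12 − 5 = 7

rB=7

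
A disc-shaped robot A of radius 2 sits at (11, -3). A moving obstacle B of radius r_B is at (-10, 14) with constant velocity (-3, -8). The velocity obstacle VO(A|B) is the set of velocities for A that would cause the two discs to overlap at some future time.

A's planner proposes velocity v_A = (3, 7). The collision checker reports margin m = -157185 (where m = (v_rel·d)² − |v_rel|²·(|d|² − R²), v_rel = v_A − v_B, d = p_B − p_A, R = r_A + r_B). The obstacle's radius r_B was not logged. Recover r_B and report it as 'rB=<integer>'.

m = -157185
d = (-21, 17);  v_rel = (6, 15),  |v_rel|² = 261
v_rel×d = (6)·(17) − (15)·(-21) = 417
since m = R²·261 − 417²:  R² = (173889 + -157185) / 261 = 64
R = √64 = 8  ⇒  r_B = 8 − 2 = 6

rB=6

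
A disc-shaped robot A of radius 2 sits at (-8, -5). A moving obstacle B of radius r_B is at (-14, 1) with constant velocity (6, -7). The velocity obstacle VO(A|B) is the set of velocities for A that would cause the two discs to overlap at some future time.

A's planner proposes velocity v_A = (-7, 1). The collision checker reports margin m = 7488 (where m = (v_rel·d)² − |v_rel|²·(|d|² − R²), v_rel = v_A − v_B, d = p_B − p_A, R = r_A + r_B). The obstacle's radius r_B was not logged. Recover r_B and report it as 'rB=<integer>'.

m = 7488
d = (-6, 6);  v_rel = (-13, 8),  |v_rel|² = 233
v_rel×d = (-13)·(6) − (8)·(-6) = -30
since m = R²·233 − (-30)²:  R² = (900 + 7488) / 233 = 36
R = √36 = 6  ⇒  r_B = 6 − 2 = 4

rB=4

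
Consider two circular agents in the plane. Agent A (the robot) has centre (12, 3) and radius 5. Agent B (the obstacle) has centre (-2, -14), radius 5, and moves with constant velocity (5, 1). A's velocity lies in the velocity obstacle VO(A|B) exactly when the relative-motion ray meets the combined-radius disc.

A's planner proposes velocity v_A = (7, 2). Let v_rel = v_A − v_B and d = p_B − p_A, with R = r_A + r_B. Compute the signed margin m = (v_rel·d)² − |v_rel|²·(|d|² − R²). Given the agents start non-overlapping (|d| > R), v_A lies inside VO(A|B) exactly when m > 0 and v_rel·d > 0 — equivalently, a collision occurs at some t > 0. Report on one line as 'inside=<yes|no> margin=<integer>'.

d = (-14, -17),  |d|² = 485;  R = 5+5 = 10,  c = 485−10² = 385
v_rel = (2, 1),  |v_rel|² = 5;  v_rel·d = (2)·(-14) + (1)·(-17) = -45
5·t² + 90·t + 385 = 0  ⇒  m = (-45)² − 5·385 = 100
m = 100 > 0,  v_rel·d = -45 < 0  ⇒  outside

inside=no margin=100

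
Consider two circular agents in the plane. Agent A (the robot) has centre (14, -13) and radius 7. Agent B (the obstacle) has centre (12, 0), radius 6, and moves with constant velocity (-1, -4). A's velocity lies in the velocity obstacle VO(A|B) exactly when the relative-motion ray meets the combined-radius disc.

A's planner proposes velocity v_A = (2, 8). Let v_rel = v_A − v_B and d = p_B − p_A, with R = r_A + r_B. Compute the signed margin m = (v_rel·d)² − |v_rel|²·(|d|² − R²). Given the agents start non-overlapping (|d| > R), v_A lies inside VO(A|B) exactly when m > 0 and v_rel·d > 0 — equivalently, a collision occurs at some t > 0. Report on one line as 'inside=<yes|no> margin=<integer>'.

d = (-2, 13),  |d|² = 173;  R = 7+6 = 13,  c = 173−13² = 4
v_rel = (3, 12),  |v_rel|² = 153;  v_rel·d = (3)·(-2) + (12)·(13) = 150
153·t² − 300·t + 4 = 0  ⇒  m = 150² − 153·4 = 21888
m = 21888 > 0,  v_rel·d = 150 > 0  ⇒  inside

inside=yes margin=21888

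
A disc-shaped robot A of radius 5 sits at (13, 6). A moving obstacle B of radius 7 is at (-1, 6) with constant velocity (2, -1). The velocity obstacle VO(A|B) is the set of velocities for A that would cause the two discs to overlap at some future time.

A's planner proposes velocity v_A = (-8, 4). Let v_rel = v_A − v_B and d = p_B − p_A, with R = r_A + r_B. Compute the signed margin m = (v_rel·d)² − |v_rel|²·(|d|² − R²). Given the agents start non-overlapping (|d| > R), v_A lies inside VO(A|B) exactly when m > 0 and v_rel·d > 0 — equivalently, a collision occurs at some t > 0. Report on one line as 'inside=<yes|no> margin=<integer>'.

d = (-14, 0),  |d|² = 196;  R = 5+7 = 12,  c = 196−12² = 52
v_rel = (-10, 5),  |v_rel|² = 125;  v_rel·d = (-10)·(-14) + (5)·(0) = 140
125·t² − 280·t + 52 = 0  ⇒  m = 140² − 125·52 = 13100
m = 13100 > 0,  v_rel·d = 140 > 0  ⇒  inside

inside=yes margin=13100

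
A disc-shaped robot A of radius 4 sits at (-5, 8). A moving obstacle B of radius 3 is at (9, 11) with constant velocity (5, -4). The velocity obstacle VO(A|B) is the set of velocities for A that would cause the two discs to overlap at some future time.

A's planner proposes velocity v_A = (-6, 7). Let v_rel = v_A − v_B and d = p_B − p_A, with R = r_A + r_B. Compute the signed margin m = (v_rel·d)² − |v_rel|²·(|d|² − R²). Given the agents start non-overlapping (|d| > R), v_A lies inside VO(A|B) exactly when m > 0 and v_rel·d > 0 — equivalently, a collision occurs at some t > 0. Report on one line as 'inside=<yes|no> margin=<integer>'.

d = (14, 3),  |d|² = 205;  R = 4+3 = 7,  c = 205−7² = 156
v_rel = (-11, 11),  |v_rel|² = 242;  v_rel·d = (-11)·(14) + (11)·(3) = -121
242·t² + 242·t + 156 = 0  ⇒  m = (-121)² − 242·156 = -23111
m = -23111 < 0,  v_rel·d = -121 < 0  ⇒  outside

inside=no margin=-23111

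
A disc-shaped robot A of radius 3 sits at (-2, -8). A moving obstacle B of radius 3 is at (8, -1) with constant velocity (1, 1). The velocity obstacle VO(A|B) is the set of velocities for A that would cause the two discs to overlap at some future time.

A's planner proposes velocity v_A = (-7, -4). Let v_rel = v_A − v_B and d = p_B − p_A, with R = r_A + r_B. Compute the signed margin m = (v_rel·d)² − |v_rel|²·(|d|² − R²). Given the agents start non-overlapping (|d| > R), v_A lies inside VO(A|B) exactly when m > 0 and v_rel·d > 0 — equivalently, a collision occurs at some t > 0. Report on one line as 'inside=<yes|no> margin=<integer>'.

d = (10, 7),  |d|² = 149;  R = 3+3 = 6,  c = 149−6² = 113
v_rel = (-8, -5),  |v_rel|² = 89;  v_rel·d = (-8)·(10) + (-5)·(7) = -115
89·t² + 230·t + 113 = 0  ⇒  m = (-115)² − 89·113 = 3168
m = 3168 > 0,  v_rel·d = -115 < 0  ⇒  outside

inside=no margin=3168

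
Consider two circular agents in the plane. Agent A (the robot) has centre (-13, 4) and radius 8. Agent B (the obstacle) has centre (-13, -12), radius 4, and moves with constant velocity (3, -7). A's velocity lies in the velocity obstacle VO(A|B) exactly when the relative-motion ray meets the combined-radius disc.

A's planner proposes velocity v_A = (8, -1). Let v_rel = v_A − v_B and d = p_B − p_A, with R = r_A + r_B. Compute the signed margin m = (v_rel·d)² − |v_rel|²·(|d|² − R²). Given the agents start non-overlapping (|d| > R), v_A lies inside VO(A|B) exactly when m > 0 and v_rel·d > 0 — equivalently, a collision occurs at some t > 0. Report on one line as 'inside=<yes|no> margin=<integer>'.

d = (0, -16),  |d|² = 256;  R = 8+4 = 12,  c = 256−12² = 112
v_rel = (5, 6),  |v_rel|² = 61;  v_rel·d = (5)·(0) + (6)·(-16) = -96
61·t² + 192·t + 112 = 0  ⇒  m = (-96)² − 61·112 = 2384
m = 2384 > 0,  v_rel·d = -96 < 0  ⇒  outside

inside=no margin=2384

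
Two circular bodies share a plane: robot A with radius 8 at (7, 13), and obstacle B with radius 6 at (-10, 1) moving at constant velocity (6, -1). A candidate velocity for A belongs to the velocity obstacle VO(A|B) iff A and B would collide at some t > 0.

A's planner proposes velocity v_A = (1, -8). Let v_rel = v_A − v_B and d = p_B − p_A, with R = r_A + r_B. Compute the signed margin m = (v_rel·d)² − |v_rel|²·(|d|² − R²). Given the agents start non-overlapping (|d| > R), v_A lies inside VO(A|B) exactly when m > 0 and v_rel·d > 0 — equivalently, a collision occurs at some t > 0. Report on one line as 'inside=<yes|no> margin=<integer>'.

d = (-17, -12),  |d|² = 433;  R = 8+6 = 14,  c = 433−14² = 237
v_rel = (-5, -7),  |v_rel|² = 74;  v_rel·d = (-5)·(-17) + (-7)·(-12) = 169
74·t² − 338·t + 237 = 0  ⇒  m = 169² − 74·237 = 11023
m = 11023 > 0,  v_rel·d = 169 > 0  ⇒  inside

inside=yes margin=11023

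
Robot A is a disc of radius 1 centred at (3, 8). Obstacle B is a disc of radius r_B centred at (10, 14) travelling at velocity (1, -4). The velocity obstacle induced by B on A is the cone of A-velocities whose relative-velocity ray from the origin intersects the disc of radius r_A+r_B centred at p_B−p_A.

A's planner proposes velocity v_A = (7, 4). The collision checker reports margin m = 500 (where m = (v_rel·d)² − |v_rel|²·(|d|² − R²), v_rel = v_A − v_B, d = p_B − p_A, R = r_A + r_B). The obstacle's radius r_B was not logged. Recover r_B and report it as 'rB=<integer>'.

m = 500
d = (7, 6);  v_rel = (6, 8),  |v_rel|² = 100
v_rel×d = (6)·(6) − (8)·(7) = -20
since m = R²·100 − (-20)²:  R² = (400 + 500) / 100 = 9
R = √9 = 3  ⇒  r_B = 3 − 1 = 2

rB=2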